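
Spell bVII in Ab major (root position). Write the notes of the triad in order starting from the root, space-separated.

The root of bVII is the lowered 7th degree: G becomes Gb. Building the major chord from the parallel minor on Gb: Gb–Bb–Db.

Gb Bb Db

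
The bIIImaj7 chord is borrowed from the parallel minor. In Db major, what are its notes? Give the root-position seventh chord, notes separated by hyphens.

Fb-Ab-Cb-Eb

Scale degree 3 in Db major is F. bIIImaj7 uses the lowered form, Fb, taken from Db minor. In Db minor the chord on Fb is Fb–Ab–Cb–Eb.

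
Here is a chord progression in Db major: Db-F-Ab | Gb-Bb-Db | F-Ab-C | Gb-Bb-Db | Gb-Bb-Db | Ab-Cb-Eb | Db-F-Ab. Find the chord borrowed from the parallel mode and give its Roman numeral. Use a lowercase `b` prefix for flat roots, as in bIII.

Db major has the diatonic set Db, Ebm, Fm, Gb, Ab, Bbm, Cdim. Db–F–Ab = Db, Gb–Bb–Db = Gb and F–Ab–C = Fm are all diatonic. Ab–Cb–Eb doesn't fit — on degree 5 Db major would have Ab (V). Abm is the degree-5 chord of Db minor, so it is the borrowed v.

v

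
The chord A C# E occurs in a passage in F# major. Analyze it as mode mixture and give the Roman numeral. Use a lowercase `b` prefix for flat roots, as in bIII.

The root A is the lowered 3rd scale degree — diatonically F# major has A# there. A–C#–E is a major chord — the form found in F# minor, not the diatonic iii (A#m). Borrowed into F# major it is written bIII.

bIII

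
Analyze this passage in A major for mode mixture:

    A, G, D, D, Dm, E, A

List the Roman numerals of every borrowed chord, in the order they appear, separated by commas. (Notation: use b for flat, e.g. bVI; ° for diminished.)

A major has the diatonic set A, Bm, C#m, D, E, F#m, G#dim. A, D and E all belong to that set. G (G–B–D) doesn't fit — on degree 7 A major would have G#dim (vii°). G is the degree-7 chord of A minor, so it is the borrowed bVII. Dm (D–F–A) is not: scale degree 4 in A major carries D (IV). In A minor the chord on that degree is Dm, so here it functions as iv, borrowed from the parallel minor.

bVII, iv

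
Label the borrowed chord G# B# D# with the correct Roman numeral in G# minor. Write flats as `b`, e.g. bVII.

G# is scale degree 1 in G# minor. The diatonic chord on degree 1 would be G#m (i), but G#–B#–D# is the major chord from G# major. As a borrowed chord it is labeled I.

I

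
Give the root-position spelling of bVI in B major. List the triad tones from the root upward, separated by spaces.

The root of bVI is the lowered 6th degree: G# becomes G. Stacking thirds in B minor on G gives G–B–D.

G B D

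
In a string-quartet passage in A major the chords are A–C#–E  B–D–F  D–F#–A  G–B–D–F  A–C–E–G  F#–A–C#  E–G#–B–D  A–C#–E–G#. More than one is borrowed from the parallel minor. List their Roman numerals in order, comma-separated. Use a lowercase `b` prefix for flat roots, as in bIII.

ii°, bVII7, i7

The diatonic triads in A major are A, Bm, C#m, D, E, F#m, G#dim. Of the given chords, A–C#–E = A, D–F#–A = D, F#–A–C# = F#m, E–G#–B–D = E7 and A–C#–E–G# = Amaj7 are diatonic. B–D–F is not: scale degree 2 in A major carries Bm (ii). In A minor the chord on that degree is Bdim, so here it functions as ii°, borrowed from the parallel minor. G–B–D–F is not: scale degree 7 in A major carries G#dim (vii°). In A minor the chord on that degree is G7, so here it functions as bVII7, borrowed from the parallel minor. A–C–E–G doesn't fit — on degree 1 A major would have A (I). Am7 is the degree-1 chord of A minor, so it is the borrowed i7.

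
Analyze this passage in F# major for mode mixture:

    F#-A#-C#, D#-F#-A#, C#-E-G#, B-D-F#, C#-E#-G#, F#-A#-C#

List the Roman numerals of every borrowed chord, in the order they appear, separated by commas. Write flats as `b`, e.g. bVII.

F# major has the diatonic set F#, G#m, A#m, B, C#, D#m, E#dim. F#–A#–C# = F#, D#–F#–A# = D#m and C#–E#–G# = C# are all diatonic. C#–E–G# is not: scale degree 5 in F# major carries C# (V). In F# minor the chord on that degree is C#m, so here it functions as v, borrowed from the parallel minor. But B–D–F# is foreign: the diatonic IV on degree 4 is B, whereas Bm comes from F# minor. It is labeled iv.

v, iv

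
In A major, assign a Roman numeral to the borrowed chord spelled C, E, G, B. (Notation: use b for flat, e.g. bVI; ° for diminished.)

C is the lowered form of scale degree 3 in A major (the diatonic degree 3 is C#). Diatonically A major has C#m (iii) on that degree; C–E–G–B is instead the major-seventh chord native to A minor, so it takes the label bIIImaj7.

bIIImaj7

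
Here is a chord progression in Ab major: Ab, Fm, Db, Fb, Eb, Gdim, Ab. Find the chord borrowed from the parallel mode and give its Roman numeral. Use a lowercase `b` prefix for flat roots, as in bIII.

bVI

Ab major has the diatonic set Ab, Bbm, Cm, Db, Eb, Fm, Gdim. Ab, Fm, Db, Eb and Gdim all belong to that set. Fb (Fb–Ab–Cb) is not: scale degree 6 in Ab major carries Fm (vi). In Ab minor the chord on that degree is Fb, so here it functions as bVI, borrowed from the parallel minor.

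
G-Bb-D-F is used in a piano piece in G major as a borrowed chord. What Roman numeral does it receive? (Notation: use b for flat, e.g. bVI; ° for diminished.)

i7

The root G is the diatonic 1st degree of G major; the borrowing shows in the chord quality. Diatonically G major has G (I) on that degree; G–Bb–D–F is instead the minor-seventh chord native to G minor, so it takes the label i7.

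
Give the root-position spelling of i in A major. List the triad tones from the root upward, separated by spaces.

i is built on scale degree 1, which is A in both A major and its parallel. Stacking thirds in A minor on A gives A–C–E.

A C E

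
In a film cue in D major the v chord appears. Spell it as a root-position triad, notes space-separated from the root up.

The root, A, is scale degree 5 — the same note in D major and D minor; only the chord quality changes. In D minor the chord on A is A–C–E.

A C E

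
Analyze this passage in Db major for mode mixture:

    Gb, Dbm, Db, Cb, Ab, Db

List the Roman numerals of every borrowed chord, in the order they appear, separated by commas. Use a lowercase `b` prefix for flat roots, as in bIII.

The diatonic triads in Db major are Db, Ebm, Fm, Gb, Ab, Bbm, Cdim. Gb, Db and Ab are all diatonic. But Dbm (Db–Fb–Ab) is foreign: the diatonic I on degree 1 is Db, whereas Dbm comes from Db minor. It is labeled i. Cb (Cb–Eb–Gb) is not: scale degree 7 in Db major carries Cdim (vii°). In Db minor the chord on that degree is Cb, so here it functions as bVII, borrowed from the parallel minor.

i, bVII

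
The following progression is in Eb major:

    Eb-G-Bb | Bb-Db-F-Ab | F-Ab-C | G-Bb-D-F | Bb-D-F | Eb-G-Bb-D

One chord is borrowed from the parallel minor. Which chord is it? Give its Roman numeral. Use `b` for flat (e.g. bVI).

v7

In Eb major the diatonic chords are Eb, Fm, Gm, Ab, Bb, Cm, Ddim. Of the given chords, Eb–G–Bb = Eb, F–Ab–C = Fm, G–Bb–D–F = Gm7, Bb–D–F = Bb and Eb–G–Bb–D = Ebmaj7 are diatonic. Bb–Db–F–Ab is not: scale degree 5 in Eb major carries Bb (V). In Eb minor the chord on that degree is Bbm7, so here it functions as v7, borrowed from the parallel minor.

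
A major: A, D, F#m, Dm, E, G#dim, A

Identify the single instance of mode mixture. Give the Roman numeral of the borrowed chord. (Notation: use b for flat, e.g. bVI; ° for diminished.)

A major has the diatonic set A, Bm, C#m, D, E, F#m, G#dim. Of the given chords, A, D, F#m, E and G#dim are diatonic. Dm (D–F–A) is not: scale degree 4 in A major carries D (IV). In A minor the chord on that degree is Dm, so here it functions as iv, borrowed from the parallel minor.

iv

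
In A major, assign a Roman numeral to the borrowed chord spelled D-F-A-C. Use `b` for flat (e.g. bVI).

iv7

D is scale degree 4 in A major. D–F–A–C is a minor-seventh chord — the form found in A minor, not the diatonic IV (D). Borrowed into A major it is written iv7.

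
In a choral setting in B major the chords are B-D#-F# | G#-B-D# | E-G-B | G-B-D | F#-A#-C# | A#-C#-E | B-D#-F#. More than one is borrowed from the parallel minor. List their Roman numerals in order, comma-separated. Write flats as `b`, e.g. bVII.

B major has the diatonic set B, C#m, D#m, E, F#, G#m, A#dim. B–D#–F# = B, G#–B–D# = G#m, F#–A#–C# = F# and A#–C#–E = A#dim all belong to that set. E–G–B is not: scale degree 4 in B major carries E (IV). In B minor the chord on that degree is Em, so here it functions as iv, borrowed from the parallel minor. But G–B–D is foreign: the diatonic vi on degree 6 is G#m, whereas G comes from B minor. It is labeled bVI.

iv, bVI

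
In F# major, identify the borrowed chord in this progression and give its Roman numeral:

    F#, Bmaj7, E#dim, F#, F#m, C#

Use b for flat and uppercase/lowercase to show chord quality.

i

The diatonic triads in F# major are F#, G#m, A#m, B, C#, D#m, E#dim. Of the given chords, F#, Bmaj7, E#dim and C# are diatonic. But F#m (F#–A–C#) is foreign: the diatonic I on degree 1 is F#, whereas F#m comes from F# minor. It is labeled i.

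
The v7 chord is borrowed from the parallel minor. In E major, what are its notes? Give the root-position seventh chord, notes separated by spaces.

B D F# A

v7 is built on scale degree 5, which is B in both E major and its parallel. Building the minor-seventh chord from the parallel minor on B: B–D–F#–A.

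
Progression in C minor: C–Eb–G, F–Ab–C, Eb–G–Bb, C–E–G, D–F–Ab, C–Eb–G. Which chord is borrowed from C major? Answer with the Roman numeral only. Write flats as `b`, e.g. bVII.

C minor has the diatonic set Cm, Ddim, Eb, Fm, G, Ab, Bb (with V from harmonic minor). C–Eb–G = Cm, F–Ab–C = Fm, Eb–G–Bb = Eb and D–F–Ab = Ddim all belong to that set. But C–E–G is foreign: the diatonic i on degree 1 is Cm, whereas C comes from C major. It is labeled I.

I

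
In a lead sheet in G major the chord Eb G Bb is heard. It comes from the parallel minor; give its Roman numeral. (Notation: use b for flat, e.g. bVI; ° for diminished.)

bVI

The root Eb is the lowered 6th scale degree — diatonically G major has E there. Eb–G–Bb is a major chord — the form found in G minor, not the diatonic vi (Em). Borrowed into G major it is written bVI.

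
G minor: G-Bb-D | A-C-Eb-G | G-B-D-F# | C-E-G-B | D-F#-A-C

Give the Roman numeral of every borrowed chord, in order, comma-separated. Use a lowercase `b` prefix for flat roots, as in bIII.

Imaj7, IVmaj7

In G minor (with V from harmonic minor) the diatonic chords are Gm, Adim, Bb, Cm, D, Eb, F. Of the given chords, G–Bb–D = Gm, A–C–Eb–G = Am7b5 and D–F#–A–C = D7 are diatonic. G–B–D–F# is not: scale degree 1 in G minor carries Gm (i). In G major the chord on that degree is Gmaj7, so here it functions as Imaj7, borrowed from the parallel major. C–E–G–B doesn't fit — on degree 4 G minor would have Cm (iv). Cmaj7 is the degree-4 chord of G major, so it is the borrowed IVmaj7.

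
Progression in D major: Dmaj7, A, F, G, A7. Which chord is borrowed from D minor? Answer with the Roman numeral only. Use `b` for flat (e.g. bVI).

bIII

D major has the diatonic set D, Em, F#m, G, A, Bm, C#dim. Of the given chords, Dmaj7, A, G and A7 are diatonic. F (F–A–C) is not: scale degree 3 in D major carries F#m (iii). In D minor the chord on that degree is F, so here it functions as bIII, borrowed from the parallel minor.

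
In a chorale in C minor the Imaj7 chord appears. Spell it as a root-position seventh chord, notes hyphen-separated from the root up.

C-E-G-B

Imaj7 is built on scale degree 1, which is C in both C minor and its parallel. Stacking thirds in C major on C gives C–E–G–B.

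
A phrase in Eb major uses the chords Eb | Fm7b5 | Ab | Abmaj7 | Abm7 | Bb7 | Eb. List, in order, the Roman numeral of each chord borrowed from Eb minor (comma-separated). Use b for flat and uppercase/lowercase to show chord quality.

The diatonic triads in Eb major are Eb, Fm, Gm, Ab, Bb, Cm, Ddim. Eb, Ab, Abmaj7 and Bb7 are all diatonic. But Fm7b5 (F–Ab–Cb–Eb) is foreign: the diatonic ii on degree 2 is Fm, whereas Fm7b5 comes from Eb minor. It is labeled iiø7. Abm7 (Ab–Cb–Eb–Gb) doesn't fit — on degree 4 Eb major would have Ab (IV). Abm7 is the degree-4 chord of Eb minor, so it is the borrowed iv7.

iiø7, iv7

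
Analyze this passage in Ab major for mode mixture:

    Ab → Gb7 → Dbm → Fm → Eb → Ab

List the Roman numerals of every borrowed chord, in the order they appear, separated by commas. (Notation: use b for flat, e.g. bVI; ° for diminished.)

Ab major has the diatonic set Ab, Bbm, Cm, Db, Eb, Fm, Gdim. Ab, Fm and Eb all belong to that set. But Gb7 (Gb–Bb–Db–Fb) is foreign: the diatonic vii° on degree 7 is Gdim, whereas Gb7 comes from Ab minor. It is labeled bVII7. But Dbm (Db–Fb–Ab) is foreign: the diatonic IV on degree 4 is Db, whereas Dbm comes from Ab minor. It is labeled iv.

bVII7, iv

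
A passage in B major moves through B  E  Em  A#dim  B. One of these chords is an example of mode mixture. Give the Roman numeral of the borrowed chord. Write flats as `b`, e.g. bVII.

In B major the diatonic chords are B, C#m, D#m, E, F#, G#m, A#dim. B, E and A#dim are all diatonic. Em (E–G–B) doesn't fit — on degree 4 B major would have E (IV). Em is the degree-4 chord of B minor, so it is the borrowed iv.

iv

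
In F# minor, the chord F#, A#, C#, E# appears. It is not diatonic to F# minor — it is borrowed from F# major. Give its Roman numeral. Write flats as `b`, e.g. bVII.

F# is scale degree 1 in F# minor. F#–A#–C#–E# is a major-seventh chord — the form found in F# major, not the diatonic i (F#m). Borrowed into F# minor it is written Imaj7.

Imaj7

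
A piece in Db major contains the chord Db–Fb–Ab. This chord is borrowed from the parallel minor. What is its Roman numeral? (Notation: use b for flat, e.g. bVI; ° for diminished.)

The root Db is the diatonic 1st degree of Db major; the borrowing shows in the chord quality. The diatonic chord on degree 1 would be Db (I), but Db–Fb–Ab is the minor chord from Db minor. As a borrowed chord it is labeled i.

i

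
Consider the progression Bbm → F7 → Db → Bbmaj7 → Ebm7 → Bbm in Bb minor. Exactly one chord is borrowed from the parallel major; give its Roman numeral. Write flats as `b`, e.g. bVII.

Imaj7

Bb minor has the diatonic set Bbm, Cdim, Db, Ebm, F, Gb, Ab (with V from harmonic minor). Bbm, F7, Db and Ebm7 are all diatonic. But Bbmaj7 (Bb–D–F–A) is foreign: the diatonic i on degree 1 is Bbm, whereas Bbmaj7 comes from Bb major. It is labeled Imaj7.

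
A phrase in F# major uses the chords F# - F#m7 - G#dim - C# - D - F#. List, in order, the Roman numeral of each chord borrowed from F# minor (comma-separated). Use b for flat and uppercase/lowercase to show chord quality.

i7, ii°, bVI

In F# major the diatonic chords are F#, G#m, A#m, B, C#, D#m, E#dim. F# and C# both belong to that set. F#m7 (F#–A–C#–E) is not: scale degree 1 in F# major carries F# (I). In F# minor the chord on that degree is F#m7, so here it functions as i7, borrowed from the parallel minor. G#dim (G#–B–D) doesn't fit — on degree 2 F# major would have G#m (ii). G#dim is the degree-2 chord of F# minor, so it is the borrowed ii°. But D (D–F#–A) is foreign: the diatonic vi on degree 6 is D#m, whereas D comes from F# minor. It is labeled bVI.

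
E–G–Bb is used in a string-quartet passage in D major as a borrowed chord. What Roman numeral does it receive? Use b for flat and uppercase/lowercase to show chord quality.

E is scale degree 2 in D major. Diatonically D major has Em (ii) on that degree; E–G–Bb is instead the diminished chord native to D minor, so it takes the label ii°.

ii°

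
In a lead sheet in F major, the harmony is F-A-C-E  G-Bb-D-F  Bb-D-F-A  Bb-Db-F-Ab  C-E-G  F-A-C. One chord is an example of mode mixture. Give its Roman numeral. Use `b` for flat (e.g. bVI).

The diatonic triads in F major are F, Gm, Am, Bb, C, Dm, Edim. F–A–C–E = Fmaj7, G–Bb–D–F = Gm7, Bb–D–F–A = Bbmaj7, C–E–G = C and F–A–C = F all belong to that set. Bb–Db–F–Ab is not: scale degree 4 in F major carries Bb (IV). In F minor the chord on that degree is Bbm7, so here it functions as iv7, borrowed from the parallel minor.

iv7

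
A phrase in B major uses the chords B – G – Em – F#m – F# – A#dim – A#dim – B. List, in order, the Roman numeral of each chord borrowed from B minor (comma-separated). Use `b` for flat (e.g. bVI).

bVI, iv, v

B major has the diatonic set B, C#m, D#m, E, F#, G#m, A#dim. B, F# and A#dim are all diatonic. G (G–B–D) is not: scale degree 6 in B major carries G#m (vi). In B minor the chord on that degree is G, so here it functions as bVI, borrowed from the parallel minor. Em (E–G–B) doesn't fit — on degree 4 B major would have E (IV). Em is the degree-4 chord of B minor, so it is the borrowed iv. F#m (F#–A–C#) doesn't fit — on degree 5 B major would have F# (V). F#m is the degree-5 chord of B minor, so it is the borrowed v.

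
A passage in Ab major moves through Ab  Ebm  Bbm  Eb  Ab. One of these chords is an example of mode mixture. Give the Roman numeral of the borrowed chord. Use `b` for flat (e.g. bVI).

v

The diatonic triads in Ab major are Ab, Bbm, Cm, Db, Eb, Fm, Gdim. Ab, Bbm and Eb all belong to that set. Ebm (Eb–Gb–Bb) doesn't fit — on degree 5 Ab major would have Eb (V). Ebm is the degree-5 chord of Ab minor, so it is the borrowed v.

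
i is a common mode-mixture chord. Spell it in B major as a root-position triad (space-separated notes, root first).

The root, B, is scale degree 1 — the same note in B major and B minor; only the chord quality changes. Stacking thirds in B minor on B gives B–D–F#.

B D F#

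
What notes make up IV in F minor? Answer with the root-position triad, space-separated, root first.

Bb D F

The root, Bb, is scale degree 4 — the same note in F minor and F major; only the chord quality changes. Building the major chord from the parallel major on Bb: Bb–D–F.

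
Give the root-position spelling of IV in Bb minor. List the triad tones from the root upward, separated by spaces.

The root, Eb, is scale degree 4 — the same note in Bb minor and Bb major; only the chord quality changes. Stacking thirds in Bb major on Eb gives Eb–G–Bb.

Eb G Bb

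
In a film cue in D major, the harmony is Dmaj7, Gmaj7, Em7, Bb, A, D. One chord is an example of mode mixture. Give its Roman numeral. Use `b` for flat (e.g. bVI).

bVI

In D major the diatonic chords are D, Em, F#m, G, A, Bm, C#dim. Dmaj7, Gmaj7, Em7, A and D all belong to that set. Bb (Bb–D–F) doesn't fit — on degree 6 D major would have Bm (vi). Bb is the degree-6 chord of D minor, so it is the borrowed bVI.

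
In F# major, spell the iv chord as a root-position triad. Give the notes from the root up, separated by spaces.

iv is built on scale degree 4, which is B in both F# major and its parallel. In F# minor the chord on B is B–D–F#.

B D F#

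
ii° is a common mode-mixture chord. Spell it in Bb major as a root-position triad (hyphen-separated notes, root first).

The root, C, is scale degree 2 — the same note in Bb major and Bb minor; only the chord quality changes. Stacking thirds in Bb minor on C gives C–Eb–Gb.

C-Eb-Gb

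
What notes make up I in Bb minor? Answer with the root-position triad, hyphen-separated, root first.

Bb-D-F

I is built on scale degree 1, which is Bb in both Bb minor and its parallel. Building the major chord from the parallel major on Bb: Bb–D–F.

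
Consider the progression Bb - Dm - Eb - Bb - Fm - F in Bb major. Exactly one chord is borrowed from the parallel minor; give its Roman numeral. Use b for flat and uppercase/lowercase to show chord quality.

v

The diatonic triads in Bb major are Bb, Cm, Dm, Eb, F, Gm, Adim. Bb, Dm, Eb and F all belong to that set. Fm (F–Ab–C) doesn't fit — on degree 5 Bb major would have F (V). Fm is the degree-5 chord of Bb minor, so it is the borrowed v.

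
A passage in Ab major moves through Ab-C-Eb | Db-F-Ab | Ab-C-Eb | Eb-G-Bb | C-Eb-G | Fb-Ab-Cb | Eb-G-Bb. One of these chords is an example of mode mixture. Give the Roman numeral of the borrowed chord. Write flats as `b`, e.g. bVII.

In Ab major the diatonic chords are Ab, Bbm, Cm, Db, Eb, Fm, Gdim. Of the given chords, Ab–C–Eb = Ab, Db–F–Ab = Db, Eb–G–Bb = Eb and C–Eb–G = Cm are diatonic. Fb–Ab–Cb doesn't fit — on degree 6 Ab major would have Fm (vi). Fb is the degree-6 chord of Ab minor, so it is the borrowed bVI.

bVI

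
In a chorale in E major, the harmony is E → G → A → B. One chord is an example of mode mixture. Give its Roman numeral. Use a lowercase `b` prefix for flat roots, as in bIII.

bIII

E major has the diatonic set E, F#m, G#m, A, B, C#m, D#dim. E, A and B are all diatonic. G (G–B–D) doesn't fit — on degree 3 E major would have G#m (iii). G is the degree-3 chord of E minor, so it is the borrowed bIII.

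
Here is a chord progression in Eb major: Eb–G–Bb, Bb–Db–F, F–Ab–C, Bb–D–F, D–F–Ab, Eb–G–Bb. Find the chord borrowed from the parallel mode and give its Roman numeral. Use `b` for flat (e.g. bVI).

Eb major has the diatonic set Eb, Fm, Gm, Ab, Bb, Cm, Ddim. Of the given chords, Eb–G–Bb = Eb, F–Ab–C = Fm, Bb–D–F = Bb and D–F–Ab = Ddim are diatonic. Bb–Db–F doesn't fit — on degree 5 Eb major would have Bb (V). Bbm is the degree-5 chord of Eb minor, so it is the borrowed v.

v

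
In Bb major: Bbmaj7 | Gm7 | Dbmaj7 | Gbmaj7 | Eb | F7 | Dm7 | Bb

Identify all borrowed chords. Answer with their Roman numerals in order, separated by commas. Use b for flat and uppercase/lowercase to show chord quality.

bIIImaj7, bVImaj7

Bb major has the diatonic set Bb, Cm, Dm, Eb, F, Gm, Adim. Of the given chords, Bbmaj7, Gm7, Eb, F7, Dm7 and Bb are diatonic. Dbmaj7 (Db–F–Ab–C) is not: scale degree 3 in Bb major carries Dm (iii). In Bb minor the chord on that degree is Dbmaj7, so here it functions as bIIImaj7, borrowed from the parallel minor. But Gbmaj7 (Gb–Bb–Db–F) is foreign: the diatonic vi on degree 6 is Gm, whereas Gbmaj7 comes from Bb minor. It is labeled bVImaj7.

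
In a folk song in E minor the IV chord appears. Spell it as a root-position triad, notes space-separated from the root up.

The root, A, is scale degree 4 — the same note in E minor and E major; only the chord quality changes. Building the major chord from the parallel major on A: A–C#–E.

A C# E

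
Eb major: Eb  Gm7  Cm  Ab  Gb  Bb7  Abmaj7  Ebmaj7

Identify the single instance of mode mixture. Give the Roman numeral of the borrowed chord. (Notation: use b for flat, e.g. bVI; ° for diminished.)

The diatonic triads in Eb major are Eb, Fm, Gm, Ab, Bb, Cm, Ddim. Eb, Gm7, Cm, Ab, Bb7, Abmaj7 and Ebmaj7 all belong to that set. Gb (Gb–Bb–Db) doesn't fit — on degree 3 Eb major would have Gm (iii). Gb is the degree-3 chord of Eb minor, so it is the borrowed bIII.

bIII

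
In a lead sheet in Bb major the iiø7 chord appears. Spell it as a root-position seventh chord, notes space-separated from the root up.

iiø7 is built on scale degree 2, which is C in both Bb major and its parallel. In Bb minor the chord on C is C–Eb–Gb–Bb.

C Eb Gb Bb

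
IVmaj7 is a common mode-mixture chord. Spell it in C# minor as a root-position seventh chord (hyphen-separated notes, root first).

F#-A#-C#-E#

IVmaj7 is built on scale degree 4, which is F# in both C# minor and its parallel. In C# major the chord on F# is F#–A#–C#–E#.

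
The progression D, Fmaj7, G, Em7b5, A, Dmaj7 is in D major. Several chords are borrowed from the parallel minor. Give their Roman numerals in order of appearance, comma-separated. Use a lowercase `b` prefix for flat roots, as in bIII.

bIIImaj7, iiø7

The diatonic triads in D major are D, Em, F#m, G, A, Bm, C#dim. Of the given chords, D, G, A and Dmaj7 are diatonic. But Fmaj7 (F–A–C–E) is foreign: the diatonic iii on degree 3 is F#m, whereas Fmaj7 comes from D minor. It is labeled bIIImaj7. But Em7b5 (E–G–Bb–D) is foreign: the diatonic ii on degree 2 is Em, whereas Em7b5 comes from D minor. It is labeled iiø7.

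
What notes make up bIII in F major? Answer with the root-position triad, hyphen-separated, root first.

The root of bIII is the lowered 3rd degree: A becomes Ab. In F minor the chord on Ab is Ab–C–Eb.

Ab-C-Eb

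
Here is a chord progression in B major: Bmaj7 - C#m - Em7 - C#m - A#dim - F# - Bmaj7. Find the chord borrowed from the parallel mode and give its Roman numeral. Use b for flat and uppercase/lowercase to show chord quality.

The diatonic triads in B major are B, C#m, D#m, E, F#, G#m, A#dim. Bmaj7, C#m, A#dim and F# are all diatonic. Em7 (E–G–B–D) doesn't fit — on degree 4 B major would have E (IV). Em7 is the degree-4 chord of B minor, so it is the borrowed iv7.

iv7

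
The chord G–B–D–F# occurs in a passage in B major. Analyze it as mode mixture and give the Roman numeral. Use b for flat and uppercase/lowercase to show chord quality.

G is the lowered form of scale degree 6 in B major (the diatonic degree 6 is G#). Diatonically B major has G#m (vi) on that degree; G–B–D–F# is instead the major-seventh chord native to B minor, so it takes the label bVImaj7.

bVImaj7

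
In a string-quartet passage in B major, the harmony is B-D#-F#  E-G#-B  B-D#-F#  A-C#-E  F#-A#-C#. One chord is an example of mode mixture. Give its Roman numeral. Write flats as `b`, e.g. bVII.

The diatonic triads in B major are B, C#m, D#m, E, F#, G#m, A#dim. B–D#–F# = B, E–G#–B = E and F#–A#–C# = F# all belong to that set. A–C#–E is not: scale degree 7 in B major carries A#dim (vii°). In B minor the chord on that degree is A, so here it functions as bVII, borrowed from the parallel minor.

bVII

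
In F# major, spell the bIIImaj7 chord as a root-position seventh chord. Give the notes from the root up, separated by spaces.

Scale degree 3 in F# major is A#. bIIImaj7 uses the lowered form, A, taken from F# minor. In F# minor the chord on A is A–C#–E–G#.

A C# E G#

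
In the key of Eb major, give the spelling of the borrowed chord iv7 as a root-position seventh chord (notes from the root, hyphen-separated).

Ab-Cb-Eb-Gb

The root, Ab, is scale degree 4 — the same note in Eb major and Eb minor; only the chord quality changes. Building the minor-seventh chord from the parallel minor on Ab: Ab–Cb–Eb–Gb.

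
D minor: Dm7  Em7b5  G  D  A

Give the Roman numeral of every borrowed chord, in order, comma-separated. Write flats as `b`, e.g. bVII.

IV, I

In D minor (with V from harmonic minor) the diatonic chords are Dm, Edim, F, Gm, A, Bb, C. Dm7, Em7b5 and A all belong to that set. G (G–B–D) is not: scale degree 4 in D minor carries Gm (iv). In D major the chord on that degree is G, so here it functions as IV, borrowed from the parallel major. But D (D–F#–A) is foreign: the diatonic i on degree 1 is Dm, whereas D comes from D major. It is labeled I.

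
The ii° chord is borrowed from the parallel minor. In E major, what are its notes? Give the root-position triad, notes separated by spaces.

The root, F#, is scale degree 2 — the same note in E major and E minor; only the chord quality changes. Stacking thirds in E minor on F# gives F#–A–C.

F# A C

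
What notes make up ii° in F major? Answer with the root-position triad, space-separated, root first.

The root, G, is scale degree 2 — the same note in F major and F minor; only the chord quality changes. Stacking thirds in F minor on G gives G–Bb–Db.

G Bb Db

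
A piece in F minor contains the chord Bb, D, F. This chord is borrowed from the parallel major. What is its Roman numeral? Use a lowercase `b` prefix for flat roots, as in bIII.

IV

Bb is scale degree 4 in F minor. Diatonically F minor has Bbm (iv) on that degree; Bb–D–F is instead the major chord native to F major, so it takes the label IV.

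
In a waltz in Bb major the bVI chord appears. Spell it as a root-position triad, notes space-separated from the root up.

Gb Bb Db

The root of bVI is the lowered 6th degree: G becomes Gb. Building the major chord from the parallel minor on Gb: Gb–Bb–Db.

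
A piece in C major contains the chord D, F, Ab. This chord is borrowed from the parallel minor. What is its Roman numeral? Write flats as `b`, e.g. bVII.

D is scale degree 2 in C major. D–F–Ab is a diminished chord — the form found in C minor, not the diatonic ii (Dm). Borrowed into C major it is written ii°.

ii°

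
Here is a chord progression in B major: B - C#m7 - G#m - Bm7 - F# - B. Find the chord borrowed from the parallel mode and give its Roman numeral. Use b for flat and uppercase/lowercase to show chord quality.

In B major the diatonic chords are B, C#m, D#m, E, F#, G#m, A#dim. Of the given chords, B, C#m7, G#m and F# are diatonic. Bm7 (B–D–F#–A) is not: scale degree 1 in B major carries B (I). In B minor the chord on that degree is Bm7, so here it functions as i7, borrowed from the parallel minor.

i7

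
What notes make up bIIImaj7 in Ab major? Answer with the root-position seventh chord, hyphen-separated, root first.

bIIImaj7 is built on the lowered scale degree 3. In Ab major degree 3 is C; lowered it becomes Cb. Stacking thirds in Ab minor on Cb gives Cb–Eb–Gb–Bb.

Cb-Eb-Gb-Bb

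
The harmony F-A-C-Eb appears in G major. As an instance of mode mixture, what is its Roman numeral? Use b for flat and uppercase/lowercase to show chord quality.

In G major scale degree 7 is F#; F is its lowered form, from G minor. Diatonically G major has F#dim (vii°) on that degree; F–A–C–Eb is instead the dominant-seventh chord native to G minor, so it takes the label bVII7.

bVII7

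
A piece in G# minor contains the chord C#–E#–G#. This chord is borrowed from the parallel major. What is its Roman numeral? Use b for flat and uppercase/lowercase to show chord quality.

IV

C# is scale degree 4 in G# minor. C#–E#–G# is a major chord — the form found in G# major, not the diatonic iv (C#m). Borrowed into G# minor it is written IV.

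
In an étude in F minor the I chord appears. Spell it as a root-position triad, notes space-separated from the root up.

The root, F, is scale degree 1 — the same note in F minor and F major; only the chord quality changes. Building the major chord from the parallel major on F: F–A–C.

F A C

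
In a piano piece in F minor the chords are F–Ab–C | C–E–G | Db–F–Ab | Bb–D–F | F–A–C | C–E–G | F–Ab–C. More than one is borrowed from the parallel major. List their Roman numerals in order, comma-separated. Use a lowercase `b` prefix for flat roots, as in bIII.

The diatonic triads in F minor (with V from harmonic minor) are Fm, Gdim, Ab, Bbm, C, Db, Eb. F–Ab–C = Fm, C–E–G = C and Db–F–Ab = Db are all diatonic. Bb–D–F doesn't fit — on degree 4 F minor would have Bbm (iv). Bb is the degree-4 chord of F major, so it is the borrowed IV. But F–A–C is foreign: the diatonic i on degree 1 is Fm, whereas F comes from F major. It is labeled I.

IV, I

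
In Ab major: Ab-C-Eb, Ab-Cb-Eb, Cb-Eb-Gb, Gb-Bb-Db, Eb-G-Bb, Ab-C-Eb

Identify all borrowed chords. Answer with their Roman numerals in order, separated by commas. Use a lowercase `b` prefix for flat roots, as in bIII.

i, bIII, bVII

Ab major has the diatonic set Ab, Bbm, Cm, Db, Eb, Fm, Gdim. Ab–C–Eb = Ab and Eb–G–Bb = Eb are both diatonic. Ab–Cb–Eb doesn't fit — on degree 1 Ab major would have Ab (I). Abm is the degree-1 chord of Ab minor, so it is the borrowed i. Cb–Eb–Gb doesn't fit — on degree 3 Ab major would have Cm (iii). Cb is the degree-3 chord of Ab minor, so it is the borrowed bIII. Gb–Bb–Db is not: scale degree 7 in Ab major carries Gdim (vii°). In Ab minor the chord on that degree is Gb, so here it functions as bVII, borrowed from the parallel minor.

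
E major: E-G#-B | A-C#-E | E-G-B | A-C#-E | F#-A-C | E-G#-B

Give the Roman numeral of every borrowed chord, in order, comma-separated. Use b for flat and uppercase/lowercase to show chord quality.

E major has the diatonic set E, F#m, G#m, A, B, C#m, D#dim. E–G#–B = E and A–C#–E = A are both diatonic. But E–G–B is foreign: the diatonic I on degree 1 is E, whereas Em comes from E minor. It is labeled i. F#–A–C doesn't fit — on degree 2 E major would have F#m (ii). F#dim is the degree-2 chord of E minor, so it is the borrowed ii°.

i, ii°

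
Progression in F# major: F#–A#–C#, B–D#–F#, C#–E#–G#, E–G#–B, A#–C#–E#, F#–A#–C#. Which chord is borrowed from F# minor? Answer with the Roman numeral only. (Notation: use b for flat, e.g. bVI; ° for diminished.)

The diatonic triads in F# major are F#, G#m, A#m, B, C#, D#m, E#dim. F#–A#–C# = F#, B–D#–F# = B, C#–E#–G# = C# and A#–C#–E# = A#m all belong to that set. But E–G#–B is foreign: the diatonic vii° on degree 7 is E#dim, whereas E comes from F# minor. It is labeled bVII.

bVII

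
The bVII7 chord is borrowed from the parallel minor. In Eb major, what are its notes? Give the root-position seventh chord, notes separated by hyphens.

Db-F-Ab-Cb

bVII7 is built on the lowered scale degree 7. In Eb major degree 7 is D; lowered it becomes Db. In Eb minor the chord on Db is Db–F–Ab–Cb.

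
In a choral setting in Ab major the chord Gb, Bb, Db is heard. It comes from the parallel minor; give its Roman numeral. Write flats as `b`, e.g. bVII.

The root Gb is the lowered 7th scale degree — diatonically Ab major has G there. Gb–Bb–Db is a major chord — the form found in Ab minor, not the diatonic vii° (Gdim). Borrowed into Ab major it is written bVII.

bVII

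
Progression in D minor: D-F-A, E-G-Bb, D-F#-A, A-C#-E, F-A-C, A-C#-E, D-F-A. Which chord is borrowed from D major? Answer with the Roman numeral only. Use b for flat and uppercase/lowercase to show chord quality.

D minor has the diatonic set Dm, Edim, F, Gm, A, Bb, C (with V from harmonic minor). Of the given chords, D–F–A = Dm, E–G–Bb = Edim, A–C#–E = A and F–A–C = F are diatonic. But D–F#–A is foreign: the diatonic i on degree 1 is Dm, whereas D comes from D major. It is labeled I.

I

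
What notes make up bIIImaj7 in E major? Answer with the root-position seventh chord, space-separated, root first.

G B D F#

Scale degree 3 in E major is G#. bIIImaj7 uses the lowered form, G, taken from E minor. Building the major-seventh chord from the parallel minor on G: G–B–D–F#.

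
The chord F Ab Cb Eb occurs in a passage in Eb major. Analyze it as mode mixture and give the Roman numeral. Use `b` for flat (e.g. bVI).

iiø7

The root F is the diatonic 2nd degree of Eb major; the borrowing shows in the chord quality. The diatonic chord on degree 2 would be Fm (ii), but F–Ab–Cb–Eb is the half-diminished-seventh chord from Eb minor. As a borrowed chord it is labeled iiø7.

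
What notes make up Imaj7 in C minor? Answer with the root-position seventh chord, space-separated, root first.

C E G B

Imaj7 is built on scale degree 1, which is C in both C minor and its parallel. In C major the chord on C is C–E–G–B.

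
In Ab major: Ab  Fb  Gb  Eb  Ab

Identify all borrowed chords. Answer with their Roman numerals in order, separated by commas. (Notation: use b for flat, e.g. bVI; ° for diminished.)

bVI, bVII

In Ab major the diatonic chords are Ab, Bbm, Cm, Db, Eb, Fm, Gdim. Ab and Eb both belong to that set. But Fb (Fb–Ab–Cb) is foreign: the diatonic vi on degree 6 is Fm, whereas Fb comes from Ab minor. It is labeled bVI. Gb (Gb–Bb–Db) doesn't fit — on degree 7 Ab major would have Gdim (vii°). Gb is the degree-7 chord of Ab minor, so it is the borrowed bVII.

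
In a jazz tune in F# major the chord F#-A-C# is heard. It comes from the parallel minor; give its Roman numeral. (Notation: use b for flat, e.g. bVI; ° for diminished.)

F# is scale degree 1 in F# major. Diatonically F# major has F# (I) on that degree; F#–A–C# is instead the minor chord native to F# minor, so it takes the label i.

i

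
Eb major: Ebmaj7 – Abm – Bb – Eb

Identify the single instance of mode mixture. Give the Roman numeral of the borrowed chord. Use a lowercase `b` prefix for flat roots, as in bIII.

In Eb major the diatonic chords are Eb, Fm, Gm, Ab, Bb, Cm, Ddim. Ebmaj7, Bb and Eb all belong to that set. But Abm (Ab–Cb–Eb) is foreign: the diatonic IV on degree 4 is Ab, whereas Abm comes from Eb minor. It is labeled iv.

iv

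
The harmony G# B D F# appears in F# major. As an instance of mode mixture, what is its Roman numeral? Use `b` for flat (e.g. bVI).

The root G# is the diatonic 2nd degree of F# major; the borrowing shows in the chord quality. G#–B–D–F# is a half-diminished-seventh chord — the form found in F# minor, not the diatonic ii (G#m). Borrowed into F# major it is written iiø7.

iiø7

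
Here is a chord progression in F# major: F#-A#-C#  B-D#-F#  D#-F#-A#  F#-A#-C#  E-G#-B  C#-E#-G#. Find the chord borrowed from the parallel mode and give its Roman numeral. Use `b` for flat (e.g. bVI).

bVII

F# major has the diatonic set F#, G#m, A#m, B, C#, D#m, E#dim. Of the given chords, F#–A#–C# = F#, B–D#–F# = B, D#–F#–A# = D#m and C#–E#–G# = C# are diatonic. E–G#–B is not: scale degree 7 in F# major carries E#dim (vii°). In F# minor the chord on that degree is E, so here it functions as bVII, borrowed from the parallel minor.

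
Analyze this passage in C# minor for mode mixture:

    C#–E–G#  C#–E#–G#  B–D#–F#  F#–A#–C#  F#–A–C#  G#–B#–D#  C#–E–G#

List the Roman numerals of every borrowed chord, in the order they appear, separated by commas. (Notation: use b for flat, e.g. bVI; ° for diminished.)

I, IV

The diatonic triads in C# minor (with V from harmonic minor) are C#m, D#dim, E, F#m, G#, A, B. Of the given chords, C#–E–G# = C#m, B–D#–F# = B, F#–A–C# = F#m and G#–B#–D# = G# are diatonic. But C#–E#–G# is foreign: the diatonic i on degree 1 is C#m, whereas C# comes from C# major. It is labeled I. F#–A#–C# is not: scale degree 4 in C# minor carries F#m (iv). In C# major the chord on that degree is F#, so here it functions as IV, borrowed from the parallel major.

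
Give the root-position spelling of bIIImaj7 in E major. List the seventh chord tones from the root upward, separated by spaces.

G B D F#

The root of bIIImaj7 is the lowered 3rd degree: G# becomes G. Building the major-seventh chord from the parallel minor on G: G–B–D–F#.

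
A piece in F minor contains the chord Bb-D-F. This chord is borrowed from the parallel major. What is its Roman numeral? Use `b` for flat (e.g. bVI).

The root Bb is the diatonic 4th degree of F minor; the borrowing shows in the chord quality. Bb–D–F is a major chord — the form found in F major, not the diatonic iv (Bbm). Borrowed into F minor it is written IV.

IV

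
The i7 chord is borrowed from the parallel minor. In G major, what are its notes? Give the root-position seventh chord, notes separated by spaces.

G Bb D F

The root, G, is scale degree 1 — the same note in G major and G minor; only the chord quality changes. Building the minor-seventh chord from the parallel minor on G: G–Bb–D–F.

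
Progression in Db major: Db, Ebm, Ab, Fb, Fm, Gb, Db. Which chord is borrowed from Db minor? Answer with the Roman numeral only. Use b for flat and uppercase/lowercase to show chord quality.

Db major has the diatonic set Db, Ebm, Fm, Gb, Ab, Bbm, Cdim. Db, Ebm, Ab, Fm and Gb all belong to that set. Fb (Fb–Ab–Cb) is not: scale degree 3 in Db major carries Fm (iii). In Db minor the chord on that degree is Fb, so here it functions as bIII, borrowed from the parallel minor.

bIII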